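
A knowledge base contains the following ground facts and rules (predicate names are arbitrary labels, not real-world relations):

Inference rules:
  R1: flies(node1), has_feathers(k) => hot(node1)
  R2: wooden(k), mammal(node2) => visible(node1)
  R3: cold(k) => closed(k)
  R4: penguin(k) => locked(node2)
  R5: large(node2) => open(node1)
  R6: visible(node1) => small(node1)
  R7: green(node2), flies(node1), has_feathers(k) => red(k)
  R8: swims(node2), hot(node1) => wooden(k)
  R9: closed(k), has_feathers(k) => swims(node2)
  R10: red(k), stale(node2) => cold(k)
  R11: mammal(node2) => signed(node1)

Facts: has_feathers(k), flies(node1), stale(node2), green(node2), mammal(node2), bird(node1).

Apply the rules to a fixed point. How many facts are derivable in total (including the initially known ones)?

15

Round 1: R1 [flies(node1), has_feathers(k) => hot(node1)]; R7 [green(node2), flies(node1), has_feathers(k) => red(k)]; R11 [mammal(node2) => signed(node1)]. New: hot(node1), red(k), signed(node1).
Round 2: R10 [red(k), stale(node2) => cold(k)]. New: cold(k).
Round 3: R3 [cold(k) => closed(k)]. New: closed(k).
Round 4: R9 [closed(k), has_feathers(k) => swims(node2)]. New: swims(node2).
Round 5: R8 [swims(node2), hot(node1) => wooden(k)]. New: wooden(k).
Round 6: R2 [wooden(k), mammal(node2) => visible(node1)]. New: visible(node1).
Round 7: R6 [visible(node1) => small(node1)]. New: small(node1).
Closure: {bird(node1), closed(k), cold(k), flies(node1), green(node2), has_feathers(k), hot(node1), mammal(node2), red(k), signed(node1), small(node1), stale(node2), swims(node2), visible(node1), wooden(k)} — 15 facts.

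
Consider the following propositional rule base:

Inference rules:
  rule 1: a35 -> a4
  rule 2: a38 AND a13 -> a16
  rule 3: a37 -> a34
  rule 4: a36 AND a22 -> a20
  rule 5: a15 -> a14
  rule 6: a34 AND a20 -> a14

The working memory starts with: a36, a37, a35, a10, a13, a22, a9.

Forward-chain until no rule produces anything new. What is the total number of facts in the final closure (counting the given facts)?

Round 1 — rule 1, rule 3, rule 4, derive a4, a34, a20.
Round 2 — rule 6, derive a14.
Closure: {a10, a13, a14, a20, a22, a34, a35, a36, a37, a4, a9} — 11 facts.

11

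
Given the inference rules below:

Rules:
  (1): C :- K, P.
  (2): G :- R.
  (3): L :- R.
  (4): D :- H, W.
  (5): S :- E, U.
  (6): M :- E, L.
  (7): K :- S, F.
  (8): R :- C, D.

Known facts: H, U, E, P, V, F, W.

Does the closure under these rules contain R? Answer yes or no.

yes

Round 1 — (4), (5), derive D, S.
Round 2 — (7), derive K.
Round 3 — (1), derive C.
Round 4 — (8), derive R.
Round 5 — (2), (3), derive G, L.
Round 6 — (6), derive M.
R appears in round 4, so it is derivable.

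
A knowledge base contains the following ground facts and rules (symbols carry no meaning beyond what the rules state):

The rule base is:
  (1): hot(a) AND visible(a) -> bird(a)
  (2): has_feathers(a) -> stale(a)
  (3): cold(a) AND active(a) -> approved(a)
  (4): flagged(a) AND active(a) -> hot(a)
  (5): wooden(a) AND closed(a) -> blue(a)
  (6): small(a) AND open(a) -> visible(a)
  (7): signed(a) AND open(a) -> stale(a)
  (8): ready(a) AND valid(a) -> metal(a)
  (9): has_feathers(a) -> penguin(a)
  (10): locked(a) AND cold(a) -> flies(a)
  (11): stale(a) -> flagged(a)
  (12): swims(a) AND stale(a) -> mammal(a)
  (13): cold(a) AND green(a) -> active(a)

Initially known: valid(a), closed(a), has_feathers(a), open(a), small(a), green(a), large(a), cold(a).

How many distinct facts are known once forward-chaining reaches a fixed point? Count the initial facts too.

Round 1 — (2), (6), (9), (13), derive stale(a), visible(a), penguin(a), active(a).
Round 2 — (3), (11), derive approved(a), flagged(a).
Round 3 — (4), derive hot(a).
Round 4 — (1), derive bird(a).
Closure: {active(a), approved(a), bird(a), closed(a), cold(a), flagged(a), green(a), has_feathers(a), hot(a), large(a), open(a), penguin(a), small(a), stale(a), valid(a), visible(a)} — 16 facts.

16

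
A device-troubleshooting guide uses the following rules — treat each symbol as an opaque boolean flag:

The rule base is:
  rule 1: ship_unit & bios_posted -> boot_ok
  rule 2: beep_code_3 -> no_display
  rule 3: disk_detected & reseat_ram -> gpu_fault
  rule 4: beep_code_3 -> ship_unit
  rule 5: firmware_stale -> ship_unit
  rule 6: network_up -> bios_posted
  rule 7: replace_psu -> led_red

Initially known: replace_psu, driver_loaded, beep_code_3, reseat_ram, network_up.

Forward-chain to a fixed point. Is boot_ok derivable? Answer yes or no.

Round 1 — rule 2, rule 4, rule 6, rule 7, derive no_display, ship_unit, bios_posted, led_red.
Round 2 — rule 1, derive boot_ok.
boot_ok appears in round 2, so it is derivable.

yes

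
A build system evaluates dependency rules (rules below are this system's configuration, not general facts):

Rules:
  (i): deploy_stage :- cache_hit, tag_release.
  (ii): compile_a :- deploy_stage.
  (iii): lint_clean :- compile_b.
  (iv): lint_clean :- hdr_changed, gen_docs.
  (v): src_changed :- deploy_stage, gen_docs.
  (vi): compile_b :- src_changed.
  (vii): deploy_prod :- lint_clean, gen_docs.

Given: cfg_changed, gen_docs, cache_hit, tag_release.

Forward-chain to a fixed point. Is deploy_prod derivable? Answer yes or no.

[1] (i) [deploy_stage :- cache_hit, tag_release.]. ⇒ new: deploy_stage.
[2] (ii) [compile_a :- deploy_stage.]; (v) [src_changed :- deploy_stage, gen_docs.]. ⇒ new: compile_a, src_changed.
[3] (vi) [compile_b :- src_changed.]. ⇒ new: compile_b.
[4] (iii) [lint_clean :- compile_b.]. ⇒ new: lint_clean.
[5] (vii) [deploy_prod :- lint_clean, gen_docs.]. ⇒ new: deploy_prod.
deploy_prod appears in round 5, so it is derivable.

yes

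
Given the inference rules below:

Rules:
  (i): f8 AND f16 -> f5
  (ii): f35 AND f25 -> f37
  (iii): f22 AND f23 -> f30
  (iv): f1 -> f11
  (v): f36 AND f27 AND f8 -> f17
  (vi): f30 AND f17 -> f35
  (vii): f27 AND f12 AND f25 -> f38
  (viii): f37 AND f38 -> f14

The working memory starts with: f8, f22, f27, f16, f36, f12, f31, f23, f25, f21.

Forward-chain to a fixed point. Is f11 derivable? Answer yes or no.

no

Round 1: (i) [f8 AND f16 -> f5]; (iii) [f22 AND f23 -> f30]; (v) [f36 AND f27 AND f8 -> f17]; (vii) [f27 AND f12 AND f25 -> f38]. Adds f5, f30, f17, f38.
Round 2: (vi) [f30 AND f17 -> f35]. Adds f35.
Round 3: (ii) [f35 AND f25 -> f37]. Adds f37.
Round 4: (viii) [f37 AND f38 -> f14]. Adds f14.
Fixed point reached. f11 is concluded only by (iv); (iv) needs f1 (never derived).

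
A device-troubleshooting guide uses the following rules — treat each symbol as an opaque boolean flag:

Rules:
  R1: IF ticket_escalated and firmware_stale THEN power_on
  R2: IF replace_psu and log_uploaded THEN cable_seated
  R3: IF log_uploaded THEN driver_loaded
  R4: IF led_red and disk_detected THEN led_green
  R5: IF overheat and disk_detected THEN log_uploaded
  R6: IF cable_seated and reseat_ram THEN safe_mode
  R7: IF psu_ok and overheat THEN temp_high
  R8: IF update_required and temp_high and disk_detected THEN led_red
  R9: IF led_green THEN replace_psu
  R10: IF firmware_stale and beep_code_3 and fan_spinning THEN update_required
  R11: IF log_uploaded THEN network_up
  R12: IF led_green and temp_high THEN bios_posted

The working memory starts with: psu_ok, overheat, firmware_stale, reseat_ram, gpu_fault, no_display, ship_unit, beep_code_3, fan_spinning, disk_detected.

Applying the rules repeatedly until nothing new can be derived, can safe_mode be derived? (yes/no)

Round 1 fires R5, R7, R10, giving log_uploaded, temp_high, update_required.
Round 2 fires R3, R8, R11, giving driver_loaded, led_red, network_up.
Round 3 fires R4, giving led_green.
Round 4 fires R9, R12, giving replace_psu, bios_posted.
Round 5 fires R2, giving cable_seated.
Round 6 fires R6, giving safe_mode.
safe_mode appears in round 6, so it is derivable.

yes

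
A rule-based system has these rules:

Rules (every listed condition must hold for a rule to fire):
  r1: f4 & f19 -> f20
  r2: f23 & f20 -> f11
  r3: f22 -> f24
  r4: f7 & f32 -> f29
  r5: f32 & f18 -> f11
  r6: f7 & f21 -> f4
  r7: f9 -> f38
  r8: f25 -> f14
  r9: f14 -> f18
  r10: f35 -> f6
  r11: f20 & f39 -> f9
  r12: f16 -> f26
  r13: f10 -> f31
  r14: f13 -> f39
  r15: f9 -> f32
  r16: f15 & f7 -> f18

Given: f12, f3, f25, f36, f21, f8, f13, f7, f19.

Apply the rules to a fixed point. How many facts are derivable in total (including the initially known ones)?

Round 1: r6 [f7 & f21 -> f4]; r8 [f25 -> f14]; r14 [f13 -> f39]. Adds f4, f14, f39.
Round 2: r1 [f4 & f19 -> f20]; r9 [f14 -> f18]. Adds f20, f18.
Round 3: r11 [f20 & f39 -> f9]. Adds f9.
Round 4: r7 [f9 -> f38]; r15 [f9 -> f32]. Adds f38, f32.
Round 5: r4 [f7 & f32 -> f29]; r5 [f32 & f18 -> f11]. Adds f29, f11.
Closure: {f11, f12, f13, f14, f18, f19, f20, f21, f25, f29, f3, f32, f36, f38, f39, f4, f7, f8, f9} — 19 facts.

19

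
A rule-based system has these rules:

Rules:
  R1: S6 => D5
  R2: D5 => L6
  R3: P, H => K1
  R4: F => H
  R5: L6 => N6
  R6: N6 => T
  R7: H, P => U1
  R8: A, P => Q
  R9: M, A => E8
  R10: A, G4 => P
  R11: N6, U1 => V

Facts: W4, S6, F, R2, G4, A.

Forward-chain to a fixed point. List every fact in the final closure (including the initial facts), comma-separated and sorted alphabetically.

Round 1 — R1, R4, R10, derive D5, H, P.
Round 2 — R2, R3, R7, R8, derive L6, K1, U1, Q.
Round 3 — R5, derive N6.
Round 4 — R6, R11, derive T, V.

A, D5, F, G4, H, K1, L6, N6, P, Q, R2, S6, T, U1, V, W4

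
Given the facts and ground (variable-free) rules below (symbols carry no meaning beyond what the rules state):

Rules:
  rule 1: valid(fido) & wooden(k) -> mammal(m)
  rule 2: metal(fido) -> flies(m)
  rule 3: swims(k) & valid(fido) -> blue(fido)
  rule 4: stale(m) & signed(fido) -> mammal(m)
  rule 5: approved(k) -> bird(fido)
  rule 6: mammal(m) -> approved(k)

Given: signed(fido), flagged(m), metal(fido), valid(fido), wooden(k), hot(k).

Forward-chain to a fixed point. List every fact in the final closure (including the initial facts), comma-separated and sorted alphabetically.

approved(k), bird(fido), flagged(m), flies(m), hot(k), mammal(m), metal(fido), signed(fido), valid(fido), wooden(k)

Round 1 fires rule 1, rule 2, giving mammal(m), flies(m).
Round 2 fires rule 6, giving approved(k).
Round 3 fires rule 5, giving bird(fido).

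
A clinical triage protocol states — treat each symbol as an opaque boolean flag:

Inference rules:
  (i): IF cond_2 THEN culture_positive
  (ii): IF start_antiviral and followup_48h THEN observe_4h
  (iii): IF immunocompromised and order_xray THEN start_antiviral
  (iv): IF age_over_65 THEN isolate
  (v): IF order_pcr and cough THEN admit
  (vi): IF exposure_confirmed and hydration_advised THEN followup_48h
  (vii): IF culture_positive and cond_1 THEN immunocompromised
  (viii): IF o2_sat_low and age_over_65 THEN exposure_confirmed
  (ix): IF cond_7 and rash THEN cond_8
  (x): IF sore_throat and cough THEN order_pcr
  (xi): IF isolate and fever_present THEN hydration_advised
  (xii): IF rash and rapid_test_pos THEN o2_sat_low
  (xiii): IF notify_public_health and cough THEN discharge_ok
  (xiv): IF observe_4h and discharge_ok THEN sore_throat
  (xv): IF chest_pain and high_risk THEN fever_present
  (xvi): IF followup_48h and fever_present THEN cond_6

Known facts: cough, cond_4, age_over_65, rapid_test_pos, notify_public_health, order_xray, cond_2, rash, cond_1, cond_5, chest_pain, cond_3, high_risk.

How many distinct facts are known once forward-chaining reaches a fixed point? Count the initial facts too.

Round 1: (i) [IF cond_2 THEN culture_positive]; (iv) [IF age_over_65 THEN isolate]; (xii) [IF rash and rapid_test_pos THEN o2_sat_low]; (xiii) [IF notify_public_health and cough THEN discharge_ok]; (xv) [IF chest_pain and high_risk THEN fever_present]. Adds culture_positive, isolate, o2_sat_low, discharge_ok, fever_present.
Round 2: (vii) [IF culture_positive and cond_1 THEN immunocompromised]; (viii) [IF o2_sat_low and age_over_65 THEN exposure_confirmed]; (xi) [IF isolate and fever_present THEN hydration_advised]. Adds immunocompromised, exposure_confirmed, hydration_advised.
Round 3: (iii) [IF immunocompromised and order_xray THEN start_antiviral]; (vi) [IF exposure_confirmed and hydration_advised THEN followup_48h]. Adds start_antiviral, followup_48h.
Round 4: (ii) [IF start_antiviral and followup_48h THEN observe_4h]; (xvi) [IF followup_48h and fever_present THEN cond_6]. Adds observe_4h, cond_6.
Round 5: (xiv) [IF observe_4h and discharge_ok THEN sore_throat]. Adds sore_throat.
Round 6: (x) [IF sore_throat and cough THEN order_pcr]. Adds order_pcr.
Round 7: (v) [IF order_pcr and cough THEN admit]. Adds admit.
Closure: {admit, age_over_65, chest_pain, cond_1, cond_2, cond_3, cond_4, cond_5, cond_6, cough, culture_positive, discharge_ok, exposure_confirmed, fever_present, followup_48h, high_risk, hydration_advised, immunocompromised, isolate, notify_public_health, o2_sat_low, observe_4h, order_pcr, order_xray, rapid_test_pos, rash, sore_throat, start_antiviral} — 28 facts.

28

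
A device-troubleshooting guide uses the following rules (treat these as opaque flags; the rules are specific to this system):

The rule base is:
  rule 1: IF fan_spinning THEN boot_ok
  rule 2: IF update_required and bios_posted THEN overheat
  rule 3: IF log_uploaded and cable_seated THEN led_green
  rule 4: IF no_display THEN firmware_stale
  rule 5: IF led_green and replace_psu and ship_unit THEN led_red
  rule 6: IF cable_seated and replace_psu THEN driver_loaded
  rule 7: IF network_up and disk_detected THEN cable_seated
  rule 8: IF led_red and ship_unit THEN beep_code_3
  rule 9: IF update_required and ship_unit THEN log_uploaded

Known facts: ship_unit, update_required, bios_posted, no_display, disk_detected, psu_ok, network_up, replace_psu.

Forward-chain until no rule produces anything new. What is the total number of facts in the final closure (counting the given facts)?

Round 1: rule 2 [IF update_required and bios_posted THEN overheat]; rule 4 [IF no_display THEN firmware_stale]; rule 7 [IF network_up and disk_detected THEN cable_seated]; rule 9 [IF update_required and ship_unit THEN log_uploaded]. New: overheat, firmware_stale, cable_seated, log_uploaded.
Round 2: rule 3 [IF log_uploaded and cable_seated THEN led_green]; rule 6 [IF cable_seated and replace_psu THEN driver_loaded]. New: led_green, driver_loaded.
Round 3: rule 5 [IF led_green and replace_psu and ship_unit THEN led_red]. New: led_red.
Round 4: rule 8 [IF led_red and ship_unit THEN beep_code_3]. New: beep_code_3.
Closure: {beep_code_3, bios_posted, cable_seated, disk_detected, driver_loaded, firmware_stale, led_green, led_red, log_uploaded, network_up, no_display, overheat, psu_ok, replace_psu, ship_unit, update_required} — 16 facts.

16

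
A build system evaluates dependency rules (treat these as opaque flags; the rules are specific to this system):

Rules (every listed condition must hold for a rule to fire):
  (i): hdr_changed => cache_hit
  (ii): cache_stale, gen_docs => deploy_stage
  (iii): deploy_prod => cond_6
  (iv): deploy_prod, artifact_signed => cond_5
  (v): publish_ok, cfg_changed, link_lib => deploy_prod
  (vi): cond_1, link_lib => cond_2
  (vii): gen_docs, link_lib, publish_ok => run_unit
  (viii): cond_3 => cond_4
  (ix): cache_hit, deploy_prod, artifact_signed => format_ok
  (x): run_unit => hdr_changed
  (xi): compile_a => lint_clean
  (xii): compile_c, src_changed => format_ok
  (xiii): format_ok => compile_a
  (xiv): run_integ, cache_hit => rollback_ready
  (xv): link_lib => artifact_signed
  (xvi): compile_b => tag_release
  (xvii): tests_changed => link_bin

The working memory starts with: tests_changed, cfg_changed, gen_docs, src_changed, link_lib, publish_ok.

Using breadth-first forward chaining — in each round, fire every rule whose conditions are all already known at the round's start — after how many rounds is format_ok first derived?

4

Round 1: (v) [publish_ok, cfg_changed, link_lib => deploy_prod]; (vii) [gen_docs, link_lib, publish_ok => run_unit]; (xv) [link_lib => artifact_signed]; (xvii) [tests_changed => link_bin]. New: deploy_prod, run_unit, artifact_signed, link_bin.
Round 2: (iii) [deploy_prod => cond_6]; (iv) [deploy_prod, artifact_signed => cond_5]; (x) [run_unit => hdr_changed]. New: cond_6, cond_5, hdr_changed.
Round 3: (i) [hdr_changed => cache_hit]. New: cache_hit.
Round 4: (ix) [cache_hit, deploy_prod, artifact_signed => format_ok]. New: format_ok.
format_ok first appears in round 4.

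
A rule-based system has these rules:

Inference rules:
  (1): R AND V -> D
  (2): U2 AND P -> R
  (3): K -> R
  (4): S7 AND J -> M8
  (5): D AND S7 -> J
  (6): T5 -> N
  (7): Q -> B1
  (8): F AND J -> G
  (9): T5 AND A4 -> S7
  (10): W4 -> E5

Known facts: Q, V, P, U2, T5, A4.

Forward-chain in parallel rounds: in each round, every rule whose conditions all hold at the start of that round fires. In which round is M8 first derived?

4

Round 1: (2) [U2 AND P -> R]; (6) [T5 -> N]; (7) [Q -> B1]; (9) [T5 AND A4 -> S7]. New: R, N, B1, S7.
Round 2: (1) [R AND V -> D]. New: D.
Round 3: (5) [D AND S7 -> J]. New: J.
Round 4: (4) [S7 AND J -> M8]. New: M8.
M8 first appears in round 4.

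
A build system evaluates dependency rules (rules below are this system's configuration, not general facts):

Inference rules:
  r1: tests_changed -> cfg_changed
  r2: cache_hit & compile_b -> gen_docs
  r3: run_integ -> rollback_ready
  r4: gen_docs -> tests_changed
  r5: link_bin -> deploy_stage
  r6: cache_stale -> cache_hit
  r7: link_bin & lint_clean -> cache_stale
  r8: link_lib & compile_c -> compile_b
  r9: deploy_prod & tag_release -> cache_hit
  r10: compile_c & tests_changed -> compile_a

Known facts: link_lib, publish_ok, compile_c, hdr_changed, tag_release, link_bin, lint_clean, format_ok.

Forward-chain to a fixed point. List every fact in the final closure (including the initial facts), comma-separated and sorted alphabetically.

cache_hit, cache_stale, cfg_changed, compile_a, compile_b, compile_c, deploy_stage, format_ok, gen_docs, hdr_changed, link_bin, link_lib, lint_clean, publish_ok, tag_release, tests_changed

Round 1: r5 [link_bin -> deploy_stage]; r7 [link_bin & lint_clean -> cache_stale]; r8 [link_lib & compile_c -> compile_b]. Adds deploy_stage, cache_stale, compile_b.
Round 2: r6 [cache_stale -> cache_hit]. Adds cache_hit.
Round 3: r2 [cache_hit & compile_b -> gen_docs]. Adds gen_docs.
Round 4: r4 [gen_docs -> tests_changed]. Adds tests_changed.
Round 5: r1 [tests_changed -> cfg_changed]; r10 [compile_c & tests_changed -> compile_a]. Adds cfg_changed, compile_a.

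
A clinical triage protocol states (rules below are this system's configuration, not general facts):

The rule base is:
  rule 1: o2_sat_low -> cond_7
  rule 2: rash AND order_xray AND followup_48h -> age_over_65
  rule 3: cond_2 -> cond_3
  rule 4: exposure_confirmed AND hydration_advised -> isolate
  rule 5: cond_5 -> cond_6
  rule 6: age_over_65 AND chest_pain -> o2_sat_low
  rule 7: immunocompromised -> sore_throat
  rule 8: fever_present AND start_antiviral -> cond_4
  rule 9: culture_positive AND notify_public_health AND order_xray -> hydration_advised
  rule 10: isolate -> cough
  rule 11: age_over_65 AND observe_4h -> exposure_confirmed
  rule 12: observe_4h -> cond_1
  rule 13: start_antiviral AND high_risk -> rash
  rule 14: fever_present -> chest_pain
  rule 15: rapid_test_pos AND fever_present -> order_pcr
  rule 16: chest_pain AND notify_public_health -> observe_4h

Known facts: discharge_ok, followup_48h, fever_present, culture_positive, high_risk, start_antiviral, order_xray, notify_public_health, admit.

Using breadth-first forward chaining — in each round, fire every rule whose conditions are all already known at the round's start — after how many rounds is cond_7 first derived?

4

[1] rule 8 [fever_present AND start_antiviral -> cond_4]; rule 9 [culture_positive AND notify_public_health AND order_xray -> hydration_advised]; rule 13 [start_antiviral AND high_risk -> rash]; rule 14 [fever_present -> chest_pain]. ⇒ new: cond_4, hydration_advised, rash, chest_pain.
[2] rule 2 [rash AND order_xray AND followup_48h -> age_over_65]; rule 16 [chest_pain AND notify_public_health -> observe_4h]. ⇒ new: age_over_65, observe_4h.
[3] rule 6 [age_over_65 AND chest_pain -> o2_sat_low]; rule 11 [age_over_65 AND observe_4h -> exposure_confirmed]; rule 12 [observe_4h -> cond_1]. ⇒ new: o2_sat_low, exposure_confirmed, cond_1.
[4] rule 1 [o2_sat_low -> cond_7]; rule 4 [exposure_confirmed AND hydration_advised -> isolate]. ⇒ new: cond_7, isolate.
cond_7 first appears in round 4.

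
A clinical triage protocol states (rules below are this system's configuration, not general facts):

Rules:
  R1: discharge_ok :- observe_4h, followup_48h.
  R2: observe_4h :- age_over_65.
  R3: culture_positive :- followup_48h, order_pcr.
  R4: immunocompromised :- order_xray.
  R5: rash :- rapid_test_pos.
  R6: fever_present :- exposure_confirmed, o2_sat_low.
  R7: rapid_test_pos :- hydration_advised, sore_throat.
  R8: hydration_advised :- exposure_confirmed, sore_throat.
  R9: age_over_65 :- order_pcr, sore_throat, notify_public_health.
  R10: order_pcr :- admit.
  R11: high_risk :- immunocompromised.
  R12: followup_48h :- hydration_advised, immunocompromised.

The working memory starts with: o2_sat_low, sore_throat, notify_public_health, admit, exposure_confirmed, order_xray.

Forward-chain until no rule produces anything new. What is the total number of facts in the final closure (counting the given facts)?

18

Round 1: R4 [immunocompromised :- order_xray.]; R6 [fever_present :- exposure_confirmed, o2_sat_low.]; R8 [hydration_advised :- exposure_confirmed, sore_throat.]; R10 [order_pcr :- admit.]. Adds immunocompromised, fever_present, hydration_advised, order_pcr.
Round 2: R7 [rapid_test_pos :- hydration_advised, sore_throat.]; R9 [age_over_65 :- order_pcr, sore_throat, notify_public_health.]; R11 [high_risk :- immunocompromised.]; R12 [followup_48h :- hydration_advised, immunocompromised.]. Adds rapid_test_pos, age_over_65, high_risk, followup_48h.
Round 3: R2 [observe_4h :- age_over_65.]; R3 [culture_positive :- followup_48h, order_pcr.]; R5 [rash :- rapid_test_pos.]. Adds observe_4h, culture_positive, rash.
Round 4: R1 [discharge_ok :- observe_4h, followup_48h.]. Adds discharge_ok.
Closure: {admit, age_over_65, culture_positive, discharge_ok, exposure_confirmed, fever_present, followup_48h, high_risk, hydration_advised, immunocompromised, notify_public_health, o2_sat_low, observe_4h, order_pcr, order_xray, rapid_test_pos, rash, sore_throat} — 18 facts.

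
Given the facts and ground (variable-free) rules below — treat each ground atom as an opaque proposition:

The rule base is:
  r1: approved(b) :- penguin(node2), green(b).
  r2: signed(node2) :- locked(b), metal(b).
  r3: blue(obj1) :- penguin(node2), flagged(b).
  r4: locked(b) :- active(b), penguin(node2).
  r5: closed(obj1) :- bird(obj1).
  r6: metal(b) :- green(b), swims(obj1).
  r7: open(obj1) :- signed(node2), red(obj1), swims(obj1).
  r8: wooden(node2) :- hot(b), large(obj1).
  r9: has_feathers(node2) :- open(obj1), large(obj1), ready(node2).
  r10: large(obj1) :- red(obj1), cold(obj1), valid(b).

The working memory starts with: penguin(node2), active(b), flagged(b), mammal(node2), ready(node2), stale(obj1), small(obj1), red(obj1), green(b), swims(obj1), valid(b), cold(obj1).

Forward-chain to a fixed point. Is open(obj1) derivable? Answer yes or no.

Round 1: r1 [approved(b) :- penguin(node2), green(b).]; r3 [blue(obj1) :- penguin(node2), flagged(b).]; r4 [locked(b) :- active(b), penguin(node2).]; r6 [metal(b) :- green(b), swims(obj1).]; r10 [large(obj1) :- red(obj1), cold(obj1), valid(b).]. Adds approved(b), blue(obj1), locked(b), metal(b), large(obj1).
Round 2: r2 [signed(node2) :- locked(b), metal(b).]. Adds signed(node2).
Round 3: r7 [open(obj1) :- signed(node2), red(obj1), swims(obj1).]. Adds open(obj1).
Round 4: r9 [has_feathers(node2) :- open(obj1), large(obj1), ready(node2).]. Adds has_feathers(node2).
open(obj1) appears in round 3, so it is derivable.

yes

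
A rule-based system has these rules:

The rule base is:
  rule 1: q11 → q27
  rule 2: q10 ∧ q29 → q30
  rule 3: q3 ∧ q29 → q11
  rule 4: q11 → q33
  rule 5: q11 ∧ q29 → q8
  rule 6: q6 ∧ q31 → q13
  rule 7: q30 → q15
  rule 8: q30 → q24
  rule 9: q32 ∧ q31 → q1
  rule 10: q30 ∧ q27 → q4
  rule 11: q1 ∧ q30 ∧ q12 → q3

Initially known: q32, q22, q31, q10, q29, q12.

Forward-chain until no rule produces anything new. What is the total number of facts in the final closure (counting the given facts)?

Round 1 fires rule 2, rule 9, giving q30, q1.
Round 2 fires rule 7, rule 8, rule 11, giving q15, q24, q3.
Round 3 fires rule 3, giving q11.
Round 4 fires rule 1, rule 4, rule 5, giving q27, q33, q8.
Round 5 fires rule 10, giving q4.
Closure: {q1, q10, q11, q12, q15, q22, q24, q27, q29, q3, q30, q31, q32, q33, q4, q8} — 16 facts.

16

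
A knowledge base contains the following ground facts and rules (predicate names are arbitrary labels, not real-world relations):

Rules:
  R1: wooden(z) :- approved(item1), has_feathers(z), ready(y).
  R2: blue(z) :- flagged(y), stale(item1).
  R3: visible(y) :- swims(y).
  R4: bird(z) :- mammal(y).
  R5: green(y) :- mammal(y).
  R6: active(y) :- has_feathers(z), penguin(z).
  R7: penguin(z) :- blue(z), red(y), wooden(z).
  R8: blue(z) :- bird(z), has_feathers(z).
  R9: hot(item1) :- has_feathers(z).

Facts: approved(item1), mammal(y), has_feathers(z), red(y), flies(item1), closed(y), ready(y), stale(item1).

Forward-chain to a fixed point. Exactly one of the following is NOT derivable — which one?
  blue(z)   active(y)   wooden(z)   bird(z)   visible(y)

[1] R1 [wooden(z) :- approved(item1), has_feathers(z), ready(y).]; R4 [bird(z) :- mammal(y).]; R5 [green(y) :- mammal(y).]; R9 [hot(item1) :- has_feathers(z).]. ⇒ new: wooden(z), bird(z), green(y), hot(item1).
[2] R8 [blue(z) :- bird(z), has_feathers(z).]. ⇒ new: blue(z).
[3] R7 [penguin(z) :- blue(z), red(y), wooden(z).]. ⇒ new: penguin(z).
[4] R6 [active(y) :- has_feathers(z), penguin(z).]. ⇒ new: active(y).
Derived: wooden(z) (round 1), blue(z) (round 2), active(y) (round 4), bird(z) (round 1). visible(y) never appears in any round.

visible(y)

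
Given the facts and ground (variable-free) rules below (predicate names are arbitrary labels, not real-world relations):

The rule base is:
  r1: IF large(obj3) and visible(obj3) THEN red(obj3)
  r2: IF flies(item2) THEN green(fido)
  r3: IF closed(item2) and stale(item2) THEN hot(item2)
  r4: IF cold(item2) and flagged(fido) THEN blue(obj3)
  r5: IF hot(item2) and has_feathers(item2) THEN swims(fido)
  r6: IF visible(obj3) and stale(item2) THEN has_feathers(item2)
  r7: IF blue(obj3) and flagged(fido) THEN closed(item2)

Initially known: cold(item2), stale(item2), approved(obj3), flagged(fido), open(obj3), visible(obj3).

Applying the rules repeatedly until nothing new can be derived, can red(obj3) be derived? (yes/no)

Round 1 fires r4, r6, giving blue(obj3), has_feathers(item2).
Round 2 fires r7, giving closed(item2).
Round 3 fires r3, giving hot(item2).
Round 4 fires r5, giving swims(fido).
Fixed point reached. red(obj3) is concluded only by r1; r1 needs large(obj3) (never derived).

no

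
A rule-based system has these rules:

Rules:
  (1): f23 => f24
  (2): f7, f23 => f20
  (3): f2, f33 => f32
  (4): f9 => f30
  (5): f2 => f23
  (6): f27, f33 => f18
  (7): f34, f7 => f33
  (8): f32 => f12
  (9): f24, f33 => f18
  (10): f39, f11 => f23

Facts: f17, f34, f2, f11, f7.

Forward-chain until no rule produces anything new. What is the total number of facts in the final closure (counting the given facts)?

12

Round 1 — (5), (7), derive f23, f33.
Round 2 — (1), (2), (3), derive f24, f20, f32.
Round 3 — (8), (9), derive f12, f18.
Closure: {f11, f12, f17, f18, f2, f20, f23, f24, f32, f33, f34, f7} — 12 facts.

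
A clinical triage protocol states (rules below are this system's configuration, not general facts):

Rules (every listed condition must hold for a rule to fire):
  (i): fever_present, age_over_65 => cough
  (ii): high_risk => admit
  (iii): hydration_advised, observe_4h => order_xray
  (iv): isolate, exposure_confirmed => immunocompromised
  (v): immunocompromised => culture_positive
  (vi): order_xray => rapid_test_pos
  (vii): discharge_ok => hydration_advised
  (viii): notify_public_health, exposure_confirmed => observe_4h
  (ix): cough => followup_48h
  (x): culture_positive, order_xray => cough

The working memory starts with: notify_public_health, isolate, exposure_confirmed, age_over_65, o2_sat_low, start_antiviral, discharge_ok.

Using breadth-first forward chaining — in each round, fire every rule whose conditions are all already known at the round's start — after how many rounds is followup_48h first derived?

4

Round 1 fires (iv), (vii), (viii), giving immunocompromised, hydration_advised, observe_4h.
Round 2 fires (iii), (v), giving order_xray, culture_positive.
Round 3 fires (vi), (x), giving rapid_test_pos, cough.
Round 4 fires (ix), giving followup_48h.
followup_48h first appears in round 4.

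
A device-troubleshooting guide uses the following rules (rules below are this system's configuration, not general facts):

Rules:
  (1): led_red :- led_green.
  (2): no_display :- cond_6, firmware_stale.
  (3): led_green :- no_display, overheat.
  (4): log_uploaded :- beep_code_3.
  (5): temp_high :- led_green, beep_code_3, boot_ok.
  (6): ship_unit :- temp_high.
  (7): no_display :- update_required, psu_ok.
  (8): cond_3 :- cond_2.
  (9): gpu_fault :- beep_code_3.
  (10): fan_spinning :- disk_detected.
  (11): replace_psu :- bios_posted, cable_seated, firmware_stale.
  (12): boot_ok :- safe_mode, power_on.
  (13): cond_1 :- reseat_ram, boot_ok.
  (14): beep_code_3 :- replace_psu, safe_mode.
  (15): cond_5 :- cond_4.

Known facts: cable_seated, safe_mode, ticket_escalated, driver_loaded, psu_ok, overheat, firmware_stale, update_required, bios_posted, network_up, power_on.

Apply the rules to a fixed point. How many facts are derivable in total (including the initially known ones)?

21

Round 1: (7) [no_display :- update_required, psu_ok.]; (11) [replace_psu :- bios_posted, cable_seated, firmware_stale.]; (12) [boot_ok :- safe_mode, power_on.]. Adds no_display, replace_psu, boot_ok.
Round 2: (3) [led_green :- no_display, overheat.]; (14) [beep_code_3 :- replace_psu, safe_mode.]. Adds led_green, beep_code_3.
Round 3: (1) [led_red :- led_green.]; (4) [log_uploaded :- beep_code_3.]; (5) [temp_high :- led_green, beep_code_3, boot_ok.]; (9) [gpu_fault :- beep_code_3.]. Adds led_red, log_uploaded, temp_high, gpu_fault.
Round 4: (6) [ship_unit :- temp_high.]. Adds ship_unit.
Closure: {beep_code_3, bios_posted, boot_ok, cable_seated, driver_loaded, firmware_stale, gpu_fault, led_green, led_red, log_uploaded, network_up, no_display, overheat, power_on, psu_ok, replace_psu, safe_mode, ship_unit, temp_high, ticket_escalated, update_required} — 21 facts.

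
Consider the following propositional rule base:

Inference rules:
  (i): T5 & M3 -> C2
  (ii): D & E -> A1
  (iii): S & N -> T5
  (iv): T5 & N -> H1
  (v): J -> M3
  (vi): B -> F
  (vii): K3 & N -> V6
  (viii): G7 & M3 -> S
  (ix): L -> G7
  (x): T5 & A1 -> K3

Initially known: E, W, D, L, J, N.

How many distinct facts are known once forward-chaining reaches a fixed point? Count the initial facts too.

15

Round 1 — (ii), (v), (ix), derive A1, M3, G7.
Round 2 — (viii), derive S.
Round 3 — (iii), derive T5.
Round 4 — (i), (iv), (x), derive C2, H1, K3.
Round 5 — (vii), derive V6.
Closure: {A1, C2, D, E, G7, H1, J, K3, L, M3, N, S, T5, V6, W} — 15 facts.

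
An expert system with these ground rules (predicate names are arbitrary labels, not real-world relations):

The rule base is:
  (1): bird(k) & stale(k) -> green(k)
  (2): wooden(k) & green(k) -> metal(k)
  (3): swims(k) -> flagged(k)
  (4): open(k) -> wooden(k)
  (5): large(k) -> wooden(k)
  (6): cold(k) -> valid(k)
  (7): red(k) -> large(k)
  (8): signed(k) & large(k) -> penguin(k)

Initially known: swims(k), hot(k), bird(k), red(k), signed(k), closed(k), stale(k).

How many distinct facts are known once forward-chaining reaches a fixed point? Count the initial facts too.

13

Round 1 — (1), (3), (7), derive green(k), flagged(k), large(k).
Round 2 — (5), (8), derive wooden(k), penguin(k).
Round 3 — (2), derive metal(k).
Closure: {bird(k), closed(k), flagged(k), green(k), hot(k), large(k), metal(k), penguin(k), red(k), signed(k), stale(k), swims(k), wooden(k)} — 13 facts.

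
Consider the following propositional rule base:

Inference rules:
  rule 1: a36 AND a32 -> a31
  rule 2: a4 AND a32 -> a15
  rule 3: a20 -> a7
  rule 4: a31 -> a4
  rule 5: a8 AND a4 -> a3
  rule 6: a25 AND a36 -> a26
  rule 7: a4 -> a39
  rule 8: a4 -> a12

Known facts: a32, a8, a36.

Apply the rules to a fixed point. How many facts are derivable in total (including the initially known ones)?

9

Round 1 — rule 1, derive a31.
Round 2 — rule 4, derive a4.
Round 3 — rule 2, rule 5, rule 7, rule 8, derive a15, a3, a39, a12.
Closure: {a12, a15, a3, a31, a32, a36, a39, a4, a8} — 9 facts.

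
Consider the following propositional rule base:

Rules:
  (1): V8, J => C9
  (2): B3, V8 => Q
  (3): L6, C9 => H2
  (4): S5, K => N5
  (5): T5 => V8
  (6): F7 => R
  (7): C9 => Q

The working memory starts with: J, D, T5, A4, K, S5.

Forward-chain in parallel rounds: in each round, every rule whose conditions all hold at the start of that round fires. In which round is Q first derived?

3

Round 1: (4) [S5, K => N5]; (5) [T5 => V8]. Adds N5, V8.
Round 2: (1) [V8, J => C9]. Adds C9.
Round 3: (7) [C9 => Q]. Adds Q.
Q first appears in round 3.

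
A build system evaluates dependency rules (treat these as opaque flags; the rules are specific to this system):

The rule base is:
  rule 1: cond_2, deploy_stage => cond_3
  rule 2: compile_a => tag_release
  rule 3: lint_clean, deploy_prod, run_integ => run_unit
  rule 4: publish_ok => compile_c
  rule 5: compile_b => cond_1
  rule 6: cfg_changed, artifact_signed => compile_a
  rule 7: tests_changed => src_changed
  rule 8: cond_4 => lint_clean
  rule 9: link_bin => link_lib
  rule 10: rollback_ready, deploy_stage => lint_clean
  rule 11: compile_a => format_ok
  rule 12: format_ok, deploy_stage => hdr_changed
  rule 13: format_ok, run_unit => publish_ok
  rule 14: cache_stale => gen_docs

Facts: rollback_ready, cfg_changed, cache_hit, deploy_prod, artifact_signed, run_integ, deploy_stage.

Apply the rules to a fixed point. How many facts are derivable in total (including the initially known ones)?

Round 1 fires rule 6, rule 10, giving compile_a, lint_clean.
Round 2 fires rule 2, rule 3, rule 11, giving tag_release, run_unit, format_ok.
Round 3 fires rule 12, rule 13, giving hdr_changed, publish_ok.
Round 4 fires rule 4, giving compile_c.
Closure: {artifact_signed, cache_hit, cfg_changed, compile_a, compile_c, deploy_prod, deploy_stage, format_ok, hdr_changed, lint_clean, publish_ok, rollback_ready, run_integ, run_unit, tag_release} — 15 facts.

15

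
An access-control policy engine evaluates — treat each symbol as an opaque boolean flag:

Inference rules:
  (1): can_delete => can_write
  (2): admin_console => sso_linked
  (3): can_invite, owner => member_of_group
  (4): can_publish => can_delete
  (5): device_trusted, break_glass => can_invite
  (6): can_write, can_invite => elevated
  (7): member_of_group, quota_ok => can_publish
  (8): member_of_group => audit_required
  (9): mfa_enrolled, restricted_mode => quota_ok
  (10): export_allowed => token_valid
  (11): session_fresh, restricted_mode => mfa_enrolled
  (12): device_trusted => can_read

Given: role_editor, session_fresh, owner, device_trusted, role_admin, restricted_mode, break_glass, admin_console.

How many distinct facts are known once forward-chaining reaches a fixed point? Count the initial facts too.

[1] (2) [admin_console => sso_linked]; (5) [device_trusted, break_glass => can_invite]; (11) [session_fresh, restricted_mode => mfa_enrolled]; (12) [device_trusted => can_read]. ⇒ new: sso_linked, can_invite, mfa_enrolled, can_read.
[2] (3) [can_invite, owner => member_of_group]; (9) [mfa_enrolled, restricted_mode => quota_ok]. ⇒ new: member_of_group, quota_ok.
[3] (7) [member_of_group, quota_ok => can_publish]; (8) [member_of_group => audit_required]. ⇒ new: can_publish, audit_required.
[4] (4) [can_publish => can_delete]. ⇒ new: can_delete.
[5] (1) [can_delete => can_write]. ⇒ new: can_write.
[6] (6) [can_write, can_invite => elevated]. ⇒ new: elevated.
Closure: {admin_console, audit_required, break_glass, can_delete, can_invite, can_publish, can_read, can_write, device_trusted, elevated, member_of_group, mfa_enrolled, owner, quota_ok, restricted_mode, role_admin, role_editor, session_fresh, sso_linked} — 19 facts.

19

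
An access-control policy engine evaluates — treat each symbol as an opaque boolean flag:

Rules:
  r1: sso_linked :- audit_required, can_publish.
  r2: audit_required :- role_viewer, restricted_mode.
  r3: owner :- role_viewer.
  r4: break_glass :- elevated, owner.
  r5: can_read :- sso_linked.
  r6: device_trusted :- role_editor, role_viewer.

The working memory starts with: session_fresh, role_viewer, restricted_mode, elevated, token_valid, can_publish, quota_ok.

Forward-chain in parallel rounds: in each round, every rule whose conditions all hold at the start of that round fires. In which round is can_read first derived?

[1] r2 [audit_required :- role_viewer, restricted_mode.]; r3 [owner :- role_viewer.]. ⇒ new: audit_required, owner.
[2] r1 [sso_linked :- audit_required, can_publish.]; r4 [break_glass :- elevated, owner.]. ⇒ new: sso_linked, break_glass.
[3] r5 [can_read :- sso_linked.]. ⇒ new: can_read.
can_read first appears in round 3.

3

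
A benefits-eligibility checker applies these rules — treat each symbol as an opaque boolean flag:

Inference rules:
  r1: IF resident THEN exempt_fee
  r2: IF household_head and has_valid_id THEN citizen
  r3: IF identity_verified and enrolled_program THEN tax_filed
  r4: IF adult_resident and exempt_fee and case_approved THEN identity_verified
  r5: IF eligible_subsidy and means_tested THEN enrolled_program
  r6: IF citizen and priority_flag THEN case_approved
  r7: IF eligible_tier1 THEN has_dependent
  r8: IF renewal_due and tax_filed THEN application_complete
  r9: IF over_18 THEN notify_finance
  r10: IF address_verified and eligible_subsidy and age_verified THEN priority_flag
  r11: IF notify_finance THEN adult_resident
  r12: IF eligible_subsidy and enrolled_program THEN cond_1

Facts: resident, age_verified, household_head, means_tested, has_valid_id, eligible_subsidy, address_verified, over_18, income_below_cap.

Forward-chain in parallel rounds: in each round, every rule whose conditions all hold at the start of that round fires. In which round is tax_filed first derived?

Round 1: r1 [IF resident THEN exempt_fee]; r2 [IF household_head and has_valid_id THEN citizen]; r5 [IF eligible_subsidy and means_tested THEN enrolled_program]; r9 [IF over_18 THEN notify_finance]; r10 [IF address_verified and eligible_subsidy and age_verified THEN priority_flag]. Adds exempt_fee, citizen, enrolled_program, notify_finance, priority_flag.
Round 2: r6 [IF citizen and priority_flag THEN case_approved]; r11 [IF notify_finance THEN adult_resident]; r12 [IF eligible_subsidy and enrolled_program THEN cond_1]. Adds case_approved, adult_resident, cond_1.
Round 3: r4 [IF adult_resident and exempt_fee and case_approved THEN identity_verified]. Adds identity_verified.
Round 4: r3 [IF identity_verified and enrolled_program THEN tax_filed]. Adds tax_filed.
tax_filed first appears in round 4.

4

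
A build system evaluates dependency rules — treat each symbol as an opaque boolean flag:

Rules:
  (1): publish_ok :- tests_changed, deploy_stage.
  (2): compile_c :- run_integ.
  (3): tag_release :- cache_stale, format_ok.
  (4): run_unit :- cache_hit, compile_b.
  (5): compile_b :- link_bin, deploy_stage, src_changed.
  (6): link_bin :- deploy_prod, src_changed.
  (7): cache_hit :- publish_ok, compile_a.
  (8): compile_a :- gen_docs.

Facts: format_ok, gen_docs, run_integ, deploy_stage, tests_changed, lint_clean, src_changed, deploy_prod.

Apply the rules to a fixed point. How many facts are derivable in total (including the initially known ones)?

15

[1] (1) [publish_ok :- tests_changed, deploy_stage.]; (2) [compile_c :- run_integ.]; (6) [link_bin :- deploy_prod, src_changed.]; (8) [compile_a :- gen_docs.]. ⇒ new: publish_ok, compile_c, link_bin, compile_a.
[2] (5) [compile_b :- link_bin, deploy_stage, src_changed.]; (7) [cache_hit :- publish_ok, compile_a.]. ⇒ new: compile_b, cache_hit.
[3] (4) [run_unit :- cache_hit, compile_b.]. ⇒ new: run_unit.
Closure: {cache_hit, compile_a, compile_b, compile_c, deploy_prod, deploy_stage, format_ok, gen_docs, link_bin, lint_clean, publish_ok, run_integ, run_unit, src_changed, tests_changed} — 15 facts.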